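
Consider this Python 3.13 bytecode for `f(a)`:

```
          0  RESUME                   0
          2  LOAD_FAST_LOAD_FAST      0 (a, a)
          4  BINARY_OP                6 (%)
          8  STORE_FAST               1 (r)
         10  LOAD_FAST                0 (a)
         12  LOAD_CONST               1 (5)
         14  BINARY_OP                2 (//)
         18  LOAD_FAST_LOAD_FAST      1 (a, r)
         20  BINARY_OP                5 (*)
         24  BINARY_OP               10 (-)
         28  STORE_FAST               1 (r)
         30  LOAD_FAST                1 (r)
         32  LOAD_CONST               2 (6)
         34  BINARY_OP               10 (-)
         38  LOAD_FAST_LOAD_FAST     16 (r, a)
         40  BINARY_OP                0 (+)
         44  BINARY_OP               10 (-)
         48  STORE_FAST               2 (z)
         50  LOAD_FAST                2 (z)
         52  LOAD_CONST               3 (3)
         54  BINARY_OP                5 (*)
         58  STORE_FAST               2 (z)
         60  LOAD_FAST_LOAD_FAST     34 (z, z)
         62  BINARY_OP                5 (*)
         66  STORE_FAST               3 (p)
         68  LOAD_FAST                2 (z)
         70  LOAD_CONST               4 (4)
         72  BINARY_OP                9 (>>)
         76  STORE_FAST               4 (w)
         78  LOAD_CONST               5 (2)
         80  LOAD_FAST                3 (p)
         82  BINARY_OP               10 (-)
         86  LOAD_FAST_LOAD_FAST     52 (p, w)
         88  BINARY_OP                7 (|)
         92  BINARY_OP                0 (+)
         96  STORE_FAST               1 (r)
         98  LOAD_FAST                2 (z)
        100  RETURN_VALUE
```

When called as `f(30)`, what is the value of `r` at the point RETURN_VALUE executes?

LOAD_FAST_LOAD_FAST a,a → push 30,30. Stack: [30, 30]
BINARY_OP % → 30 % 30 = 0. Stack: [0]
STORE_FAST r → r=0. Stack: []
LOAD_FAST a → push 30. Stack: [30]
LOAD_CONST → push 5. Stack: [30, 5]
BINARY_OP // → 30 // 5 = 6. Stack: [6]
LOAD_FAST_LOAD_FAST a,r → push 30,0. Stack: [6, 30, 0]
BINARY_OP * → 30 * 0 = 0. Stack: [6, 0]
BINARY_OP - → 6 - 0 = 6. Stack: [6]
STORE_FAST r → r=6. Stack: []
LOAD_FAST r → push 6. Stack: [6]
LOAD_CONST → push 6. Stack: [6, 6]
BINARY_OP - → 6 - 6 = 0. Stack: [0]
LOAD_FAST_LOAD_FAST r,a → push 6,30. Stack: [0, 6, 30]
BINARY_OP + → 6 + 30 = 36. Stack: [0, 36]
BINARY_OP - → 0 - 36 = -36. Stack: [-36]
STORE_FAST z → z=-36. Stack: []
LOAD_FAST z → push -36. Stack: [-36]
LOAD_CONST → push 3. Stack: [-36, 3]
BINARY_OP * → -36 * 3 = -108. Stack: [-108]
STORE_FAST z → z=-108. Stack: []
LOAD_FAST_LOAD_FAST z,z → push -108,-108. Stack: [-108, -108]
BINARY_OP * → -108 * -108 = 11664. Stack: [11664]
STORE_FAST p → p=11664. Stack: []
LOAD_FAST z → push -108. Stack: [-108]
LOAD_CONST → push 4. Stack: [-108, 4]
BINARY_OP >> → -108 >> 4 = -7. Stack: [-7]
STORE_FAST w → w=-7. Stack: []
LOAD_CONST → push 2. Stack: [2]
LOAD_FAST p → push 11664. Stack: [2, 11664]
BINARY_OP - → 2 - 11664 = -11662. Stack: [-11662]
LOAD_FAST_LOAD_FAST p,w → push 11664,-7. Stack: [-11662, 11664, -7]
BINARY_OP | → 11664 | -7 = -7. Stack: [-11662, -7]
BINARY_OP + → -11662 + -7 = -11669. Stack: [-11669]
STORE_FAST r → r=-11669. Stack: []
LOAD_FAST z → push -108. Stack: [-108]
RETURN_VALUE → return -108.

-11669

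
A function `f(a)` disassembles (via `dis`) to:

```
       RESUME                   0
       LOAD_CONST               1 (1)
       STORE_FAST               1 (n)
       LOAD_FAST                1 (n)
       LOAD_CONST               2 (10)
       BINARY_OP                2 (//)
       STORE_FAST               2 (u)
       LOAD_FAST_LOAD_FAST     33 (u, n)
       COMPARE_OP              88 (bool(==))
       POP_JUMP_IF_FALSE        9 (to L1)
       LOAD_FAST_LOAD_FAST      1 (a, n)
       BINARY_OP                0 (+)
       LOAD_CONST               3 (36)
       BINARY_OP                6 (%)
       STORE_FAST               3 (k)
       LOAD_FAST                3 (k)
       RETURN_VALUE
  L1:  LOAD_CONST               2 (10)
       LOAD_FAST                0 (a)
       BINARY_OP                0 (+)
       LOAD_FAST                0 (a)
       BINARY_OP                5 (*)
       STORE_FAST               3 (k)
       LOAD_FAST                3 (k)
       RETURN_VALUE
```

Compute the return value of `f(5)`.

75

LOAD_CONST → push 1. Stack: [1]
STORE_FAST n → n=1. Stack: []
LOAD_FAST n → push 1. Stack: [1]
LOAD_CONST → push 10. Stack: [1, 10]
BINARY_OP // → 1 // 10 = 0. Stack: [0]
STORE_FAST u → u=0. Stack: []
LOAD_FAST_LOAD_FAST u,n → push 0,1. Stack: [0, 1]
COMPARE_OP bool(==) → 0 vs 1 = False. Stack: [False]
POP_JUMP_IF_FALSE → pop False; jump. Stack: []
LOAD_CONST → push 10. Stack: [10]
LOAD_FAST a → push 5. Stack: [10, 5]
BINARY_OP + → 10 + 5 = 15. Stack: [15]
LOAD_FAST a → push 5. Stack: [15, 5]
BINARY_OP * → 15 * 5 = 75. Stack: [75]
STORE_FAST k → k=75. Stack: []
LOAD_FAST k → push 75. Stack: [75]
RETURN_VALUE → return 75.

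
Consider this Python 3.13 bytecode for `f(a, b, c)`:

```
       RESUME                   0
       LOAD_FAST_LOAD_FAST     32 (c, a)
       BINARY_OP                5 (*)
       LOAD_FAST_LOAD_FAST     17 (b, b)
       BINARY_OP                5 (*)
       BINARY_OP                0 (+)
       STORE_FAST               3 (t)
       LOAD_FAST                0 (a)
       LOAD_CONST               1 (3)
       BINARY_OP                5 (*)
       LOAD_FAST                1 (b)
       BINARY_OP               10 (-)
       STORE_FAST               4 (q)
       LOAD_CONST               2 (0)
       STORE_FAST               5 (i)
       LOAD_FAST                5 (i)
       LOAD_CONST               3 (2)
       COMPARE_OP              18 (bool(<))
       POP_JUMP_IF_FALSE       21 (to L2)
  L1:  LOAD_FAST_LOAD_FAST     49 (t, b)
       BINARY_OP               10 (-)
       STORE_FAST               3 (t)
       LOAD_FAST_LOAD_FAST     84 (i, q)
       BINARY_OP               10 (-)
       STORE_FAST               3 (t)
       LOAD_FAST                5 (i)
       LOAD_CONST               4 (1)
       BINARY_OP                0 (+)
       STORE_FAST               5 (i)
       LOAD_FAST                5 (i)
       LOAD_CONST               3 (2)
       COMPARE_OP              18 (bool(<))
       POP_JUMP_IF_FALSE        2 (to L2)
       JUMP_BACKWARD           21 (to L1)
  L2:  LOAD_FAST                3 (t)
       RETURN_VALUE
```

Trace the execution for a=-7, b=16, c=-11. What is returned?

38

LOAD_FAST_LOAD_FAST c,a → push -11,-7. Stack: [-11, -7]
BINARY_OP * → -11 * -7 = 77. Stack: [77]
LOAD_FAST_LOAD_FAST b,b → push 16,16. Stack: [77, 16, 16]
BINARY_OP * → 16 * 16 = 256. Stack: [77, 256]
BINARY_OP + → 77 + 256 = 333. Stack: [333]
STORE_FAST t → t=333. Stack: []
LOAD_FAST a → push -7. Stack: [-7]
LOAD_CONST → push 3. Stack: [-7, 3]
BINARY_OP * → -7 * 3 = -21. Stack: [-21]
LOAD_FAST b → push 16. Stack: [-21, 16]
BINARY_OP - → -21 - 16 = -37. Stack: [-37]
STORE_FAST q → q=-37. Stack: []
LOAD_CONST → push 0. Stack: [0]
STORE_FAST i → i=0. Stack: []
LOAD_FAST i → push 0. Stack: [0]
LOAD_CONST → push 2. Stack: [0, 2]
COMPARE_OP bool(<) → 0 vs 2 = True. Stack: [True]
POP_JUMP_IF_FALSE → pop True; no jump. Stack: []
LOAD_FAST_LOAD_FAST t,b → push 333,16. Stack: [333, 16]
BINARY_OP - → 333 - 16 = 317. Stack: [317]
STORE_FAST t → t=317. Stack: []
LOAD_FAST_LOAD_FAST i,q → push 0,-37. Stack: [0, -37]
BINARY_OP - → 0 - -37 = 37. Stack: [37]
STORE_FAST t → t=37. Stack: []
LOAD_FAST i → push 0. Stack: [0]
LOAD_CONST → push 1. Stack: [0, 1]
BINARY_OP + → 0 + 1 = 1. Stack: [1]
STORE_FAST i → i=1. Stack: []
LOAD_FAST i → push 1. Stack: [1]
LOAD_CONST → push 2. Stack: [1, 2]
COMPARE_OP bool(<) → 1 vs 2 = True. Stack: [True]
POP_JUMP_IF_FALSE → pop True; no jump. Stack: []
LOAD_FAST_LOAD_FAST t,b → push 37,16. Stack: [37, 16]
BINARY_OP - → 37 - 16 = 21. Stack: [21]
STORE_FAST t → t=21. Stack: []
LOAD_FAST_LOAD_FAST i,q → push 1,-37. Stack: [1, -37]
BINARY_OP - → 1 - -37 = 38. Stack: [38]
STORE_FAST t → t=38. Stack: []
LOAD_FAST i → push 1. Stack: [1]
LOAD_CONST → push 1. Stack: [1, 1]
BINARY_OP + → 1 + 1 = 2. Stack: [2]
STORE_FAST i → i=2. Stack: []
LOAD_FAST i → push 2. Stack: [2]
LOAD_CONST → push 2. Stack: [2, 2]
COMPARE_OP bool(<) → 2 vs 2 = False. Stack: [False]
POP_JUMP_IF_FALSE → pop False; jump. Stack: []
LOAD_FAST t → push 38. Stack: [38]
RETURN_VALUE → return 38.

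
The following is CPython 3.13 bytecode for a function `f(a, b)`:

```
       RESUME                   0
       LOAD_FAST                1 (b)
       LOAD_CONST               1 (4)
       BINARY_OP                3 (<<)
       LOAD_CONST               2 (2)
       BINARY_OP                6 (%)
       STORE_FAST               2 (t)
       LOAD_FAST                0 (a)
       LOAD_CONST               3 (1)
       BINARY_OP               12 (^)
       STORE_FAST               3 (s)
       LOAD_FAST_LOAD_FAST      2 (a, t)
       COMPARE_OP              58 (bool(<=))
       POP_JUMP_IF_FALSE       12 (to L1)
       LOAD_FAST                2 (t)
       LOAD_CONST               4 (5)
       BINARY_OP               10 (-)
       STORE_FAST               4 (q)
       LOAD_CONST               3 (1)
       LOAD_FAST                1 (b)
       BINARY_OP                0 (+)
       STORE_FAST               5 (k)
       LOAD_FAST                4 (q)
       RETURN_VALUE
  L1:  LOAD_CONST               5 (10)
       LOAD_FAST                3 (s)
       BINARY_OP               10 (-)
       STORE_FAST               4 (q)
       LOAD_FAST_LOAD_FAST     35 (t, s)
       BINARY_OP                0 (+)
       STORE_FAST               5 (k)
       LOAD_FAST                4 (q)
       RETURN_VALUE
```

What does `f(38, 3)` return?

LOAD_FAST b → push 3. Stack: [3]
LOAD_CONST → push 4. Stack: [3, 4]
BINARY_OP << → 3 << 4 = 48. Stack: [48]
LOAD_CONST → push 2. Stack: [48, 2]
BINARY_OP % → 48 % 2 = 0. Stack: [0]
STORE_FAST t → t=0. Stack: []
LOAD_FAST a → push 38. Stack: [38]
LOAD_CONST → push 1. Stack: [38, 1]
BINARY_OP ^ → 38 ^ 1 = 39. Stack: [39]
STORE_FAST s → s=39. Stack: []
LOAD_FAST_LOAD_FAST a,t → push 38,0. Stack: [38, 0]
COMPARE_OP bool(<=) → 38 vs 0 = False. Stack: [False]
POP_JUMP_IF_FALSE → pop False; jump. Stack: []
LOAD_CONST → push 10. Stack: [10]
LOAD_FAST s → push 39. Stack: [10, 39]
BINARY_OP - → 10 - 39 = -29. Stack: [-29]
STORE_FAST q → q=-29. Stack: []
LOAD_FAST_LOAD_FAST t,s → push 0,39. Stack: [0, 39]
BINARY_OP + → 0 + 39 = 39. Stack: [39]
STORE_FAST k → k=39. Stack: []
LOAD_FAST q → push -29. Stack: [-29]
RETURN_VALUE → return -29.

-29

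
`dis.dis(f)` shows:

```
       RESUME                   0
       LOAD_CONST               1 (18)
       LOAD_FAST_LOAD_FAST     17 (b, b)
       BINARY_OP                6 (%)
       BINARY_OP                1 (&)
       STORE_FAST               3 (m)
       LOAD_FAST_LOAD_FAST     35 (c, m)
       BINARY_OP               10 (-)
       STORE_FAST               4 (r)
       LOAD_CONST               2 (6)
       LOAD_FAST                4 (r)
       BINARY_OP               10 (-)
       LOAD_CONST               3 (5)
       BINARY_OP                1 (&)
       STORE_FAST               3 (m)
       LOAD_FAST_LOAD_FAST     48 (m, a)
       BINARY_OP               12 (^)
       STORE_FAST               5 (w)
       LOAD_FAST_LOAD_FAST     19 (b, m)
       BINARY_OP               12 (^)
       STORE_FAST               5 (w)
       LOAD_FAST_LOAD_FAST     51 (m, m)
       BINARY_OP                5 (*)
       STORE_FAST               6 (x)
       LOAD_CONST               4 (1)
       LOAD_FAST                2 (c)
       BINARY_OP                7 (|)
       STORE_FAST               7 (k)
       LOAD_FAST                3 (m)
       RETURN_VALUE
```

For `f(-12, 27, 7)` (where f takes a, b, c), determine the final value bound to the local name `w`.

30

LOAD_CONST → push 18. Stack: [18]
LOAD_FAST_LOAD_FAST b,b → push 27,27. Stack: [18, 27, 27]
BINARY_OP % → 27 % 27 = 0. Stack: [18, 0]
BINARY_OP & → 18 & 0 = 0. Stack: [0]
STORE_FAST m → m=0. Stack: []
LOAD_FAST_LOAD_FAST c,m → push 7,0. Stack: [7, 0]
BINARY_OP - → 7 - 0 = 7. Stack: [7]
STORE_FAST r → r=7. Stack: []
LOAD_CONST → push 6. Stack: [6]
LOAD_FAST r → push 7. Stack: [6, 7]
BINARY_OP - → 6 - 7 = -1. Stack: [-1]
LOAD_CONST → push 5. Stack: [-1, 5]
BINARY_OP & → -1 & 5 = 5. Stack: [5]
STORE_FAST m → m=5. Stack: []
LOAD_FAST_LOAD_FAST m,a → push 5,-12. Stack: [5, -12]
BINARY_OP ^ → 5 ^ -12 = -15. Stack: [-15]
STORE_FAST w → w=-15. Stack: []
LOAD_FAST_LOAD_FAST b,m → push 27,5. Stack: [27, 5]
BINARY_OP ^ → 27 ^ 5 = 30. Stack: [30]
STORE_FAST w → w=30. Stack: []
LOAD_FAST_LOAD_FAST m,m → push 5,5. Stack: [5, 5]
BINARY_OP * → 5 * 5 = 25. Stack: [25]
STORE_FAST x → x=25. Stack: []
LOAD_CONST → push 1. Stack: [1]
LOAD_FAST c → push 7. Stack: [1, 7]
BINARY_OP | → 1 | 7 = 7. Stack: [7]
STORE_FAST k → k=7. Stack: []
LOAD_FAST m → push 5. Stack: [5]
RETURN_VALUE → return 5.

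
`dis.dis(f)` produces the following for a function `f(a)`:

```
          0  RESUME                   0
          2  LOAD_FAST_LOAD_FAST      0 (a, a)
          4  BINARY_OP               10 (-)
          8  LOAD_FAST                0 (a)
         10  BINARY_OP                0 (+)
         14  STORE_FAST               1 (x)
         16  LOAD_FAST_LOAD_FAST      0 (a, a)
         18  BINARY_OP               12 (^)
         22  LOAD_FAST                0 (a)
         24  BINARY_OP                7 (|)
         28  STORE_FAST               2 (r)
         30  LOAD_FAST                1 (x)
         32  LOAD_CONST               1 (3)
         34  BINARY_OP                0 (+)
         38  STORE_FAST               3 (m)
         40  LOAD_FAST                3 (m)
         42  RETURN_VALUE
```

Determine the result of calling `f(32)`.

35

LOAD_FAST_LOAD_FAST a,a → push 32,32. Stack: [32, 32]
BINARY_OP - → 32 - 32 = 0. Stack: [0]
LOAD_FAST a → push 32. Stack: [0, 32]
BINARY_OP + → 0 + 32 = 32. Stack: [32]
STORE_FAST x → x=32. Stack: []
LOAD_FAST_LOAD_FAST a,a → push 32,32. Stack: [32, 32]
BINARY_OP ^ → 32 ^ 32 = 0. Stack: [0]
LOAD_FAST a → push 32. Stack: [0, 32]
BINARY_OP | → 0 | 32 = 32. Stack: [32]
STORE_FAST r → r=32. Stack: []
LOAD_FAST x → push 32. Stack: [32]
LOAD_CONST → push 3. Stack: [32, 3]
BINARY_OP + → 32 + 3 = 35. Stack: [35]
STORE_FAST m → m=35. Stack: []
LOAD_FAST m → push 35. Stack: [35]
RETURN_VALUE → return 35.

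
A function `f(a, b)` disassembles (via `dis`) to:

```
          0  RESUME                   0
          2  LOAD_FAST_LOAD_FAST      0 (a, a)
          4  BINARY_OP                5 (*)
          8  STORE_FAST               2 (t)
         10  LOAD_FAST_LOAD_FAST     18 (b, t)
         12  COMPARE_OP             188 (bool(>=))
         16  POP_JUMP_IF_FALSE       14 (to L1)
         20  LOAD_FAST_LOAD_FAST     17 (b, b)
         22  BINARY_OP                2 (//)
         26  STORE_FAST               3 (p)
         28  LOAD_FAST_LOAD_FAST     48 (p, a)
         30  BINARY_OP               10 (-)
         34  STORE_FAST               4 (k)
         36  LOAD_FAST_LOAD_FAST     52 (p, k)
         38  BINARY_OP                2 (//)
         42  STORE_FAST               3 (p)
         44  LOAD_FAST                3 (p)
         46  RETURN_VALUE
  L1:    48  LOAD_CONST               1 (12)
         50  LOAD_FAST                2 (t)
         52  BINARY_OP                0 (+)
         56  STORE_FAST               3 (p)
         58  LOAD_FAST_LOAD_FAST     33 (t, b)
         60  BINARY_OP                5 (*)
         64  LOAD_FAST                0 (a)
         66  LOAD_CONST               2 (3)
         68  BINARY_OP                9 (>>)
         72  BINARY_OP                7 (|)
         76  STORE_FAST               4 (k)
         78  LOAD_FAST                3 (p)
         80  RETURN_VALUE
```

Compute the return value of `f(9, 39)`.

LOAD_FAST_LOAD_FAST a,a → push 9,9. Stack: [9, 9]
BINARY_OP * → 9 * 9 = 81. Stack: [81]
STORE_FAST t → t=81. Stack: []
LOAD_FAST_LOAD_FAST b,t → push 39,81. Stack: [39, 81]
COMPARE_OP bool(>=) → 39 vs 81 = False. Stack: [False]
POP_JUMP_IF_FALSE → pop False; jump. Stack: []
LOAD_CONST → push 12. Stack: [12]
LOAD_FAST t → push 81. Stack: [12, 81]
BINARY_OP + → 12 + 81 = 93. Stack: [93]
STORE_FAST p → p=93. Stack: []
LOAD_FAST_LOAD_FAST t,b → push 81,39. Stack: [81, 39]
BINARY_OP * → 81 * 39 = 3159. Stack: [3159]
LOAD_FAST a → push 9. Stack: [3159, 9]
LOAD_CONST → push 3. Stack: [3159, 9, 3]
BINARY_OP >> → 9 >> 3 = 1. Stack: [3159, 1]
BINARY_OP | → 3159 | 1 = 3159. Stack: [3159]
STORE_FAST k → k=3159. Stack: []
LOAD_FAST p → push 93. Stack: [93]
RETURN_VALUE → return 93.

93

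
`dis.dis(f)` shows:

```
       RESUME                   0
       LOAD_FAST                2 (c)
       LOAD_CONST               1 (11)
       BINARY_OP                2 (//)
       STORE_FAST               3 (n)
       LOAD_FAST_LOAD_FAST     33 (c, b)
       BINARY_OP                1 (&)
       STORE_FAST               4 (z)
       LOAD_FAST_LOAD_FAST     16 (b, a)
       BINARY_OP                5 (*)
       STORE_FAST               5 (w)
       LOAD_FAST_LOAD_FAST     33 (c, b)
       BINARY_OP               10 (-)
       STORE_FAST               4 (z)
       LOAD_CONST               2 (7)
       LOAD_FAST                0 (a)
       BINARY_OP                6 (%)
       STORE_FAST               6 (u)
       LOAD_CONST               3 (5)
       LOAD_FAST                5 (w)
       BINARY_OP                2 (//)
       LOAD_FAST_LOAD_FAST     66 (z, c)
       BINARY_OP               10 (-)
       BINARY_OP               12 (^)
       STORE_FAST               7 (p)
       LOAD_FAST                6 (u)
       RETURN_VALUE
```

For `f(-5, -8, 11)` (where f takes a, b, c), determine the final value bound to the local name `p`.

LOAD_FAST c → push 11. Stack: [11]
LOAD_CONST → push 11. Stack: [11, 11]
BINARY_OP // → 11 // 11 = 1. Stack: [1]
STORE_FAST n → n=1. Stack: []
LOAD_FAST_LOAD_FAST c,b → push 11,-8. Stack: [11, -8]
BINARY_OP & → 11 & -8 = 8. Stack: [8]
STORE_FAST z → z=8. Stack: []
LOAD_FAST_LOAD_FAST b,a → push -8,-5. Stack: [-8, -5]
BINARY_OP * → -8 * -5 = 40. Stack: [40]
STORE_FAST w → w=40. Stack: []
LOAD_FAST_LOAD_FAST c,b → push 11,-8. Stack: [11, -8]
BINARY_OP - → 11 - -8 = 19. Stack: [19]
STORE_FAST z → z=19. Stack: []
LOAD_CONST → push 7. Stack: [7]
LOAD_FAST a → push -5. Stack: [7, -5]
BINARY_OP % → 7 % -5 = -3. Stack: [-3]
STORE_FAST u → u=-3. Stack: []
LOAD_CONST → push 5. Stack: [5]
LOAD_FAST w → push 40. Stack: [5, 40]
BINARY_OP // → 5 // 40 = 0. Stack: [0]
LOAD_FAST_LOAD_FAST z,c → push 19,11. Stack: [0, 19, 11]
BINARY_OP - → 19 - 11 = 8. Stack: [0, 8]
BINARY_OP ^ → 0 ^ 8 = 8. Stack: [8]
STORE_FAST p → p=8. Stack: []
LOAD_FAST u → push -3. Stack: [-3]
RETURN_VALUE → return -3.

8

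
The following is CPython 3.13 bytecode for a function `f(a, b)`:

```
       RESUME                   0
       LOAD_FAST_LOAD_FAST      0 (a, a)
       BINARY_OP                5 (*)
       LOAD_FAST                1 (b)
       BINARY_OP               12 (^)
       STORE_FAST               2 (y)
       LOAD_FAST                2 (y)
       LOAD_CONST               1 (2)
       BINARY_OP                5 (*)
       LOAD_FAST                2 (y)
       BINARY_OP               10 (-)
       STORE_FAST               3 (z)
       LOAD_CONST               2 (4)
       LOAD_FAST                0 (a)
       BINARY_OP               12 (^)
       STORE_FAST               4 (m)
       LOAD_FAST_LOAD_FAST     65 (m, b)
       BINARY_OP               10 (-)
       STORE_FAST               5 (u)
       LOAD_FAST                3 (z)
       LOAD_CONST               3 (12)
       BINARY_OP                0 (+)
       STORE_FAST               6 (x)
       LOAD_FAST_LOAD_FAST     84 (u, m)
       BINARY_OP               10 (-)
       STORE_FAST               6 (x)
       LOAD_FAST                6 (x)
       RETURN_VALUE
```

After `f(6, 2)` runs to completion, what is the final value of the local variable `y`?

38

LOAD_FAST_LOAD_FAST a,a → push 6,6. Stack: [6, 6]
BINARY_OP * → 6 * 6 = 36. Stack: [36]
LOAD_FAST b → push 2. Stack: [36, 2]
BINARY_OP ^ → 36 ^ 2 = 38. Stack: [38]
STORE_FAST y → y=38. Stack: []
LOAD_FAST y → push 38. Stack: [38]
LOAD_CONST → push 2. Stack: [38, 2]
BINARY_OP * → 38 * 2 = 76. Stack: [76]
LOAD_FAST y → push 38. Stack: [76, 38]
BINARY_OP - → 76 - 38 = 38. Stack: [38]
STORE_FAST z → z=38. Stack: []
LOAD_CONST → push 4. Stack: [4]
LOAD_FAST a → push 6. Stack: [4, 6]
BINARY_OP ^ → 4 ^ 6 = 2. Stack: [2]
STORE_FAST m → m=2. Stack: []
LOAD_FAST_LOAD_FAST m,b → push 2,2. Stack: [2, 2]
BINARY_OP - → 2 - 2 = 0. Stack: [0]
STORE_FAST u → u=0. Stack: []
LOAD_FAST z → push 38. Stack: [38]
LOAD_CONST → push 12. Stack: [38, 12]
BINARY_OP + → 38 + 12 = 50. Stack: [50]
STORE_FAST x → x=50. Stack: []
LOAD_FAST_LOAD_FAST u,m → push 0,2. Stack: [0, 2]
BINARY_OP - → 0 - 2 = -2. Stack: [-2]
STORE_FAST x → x=-2. Stack: []
LOAD_FAST x → push -2. Stack: [-2]
RETURN_VALUE → return -2.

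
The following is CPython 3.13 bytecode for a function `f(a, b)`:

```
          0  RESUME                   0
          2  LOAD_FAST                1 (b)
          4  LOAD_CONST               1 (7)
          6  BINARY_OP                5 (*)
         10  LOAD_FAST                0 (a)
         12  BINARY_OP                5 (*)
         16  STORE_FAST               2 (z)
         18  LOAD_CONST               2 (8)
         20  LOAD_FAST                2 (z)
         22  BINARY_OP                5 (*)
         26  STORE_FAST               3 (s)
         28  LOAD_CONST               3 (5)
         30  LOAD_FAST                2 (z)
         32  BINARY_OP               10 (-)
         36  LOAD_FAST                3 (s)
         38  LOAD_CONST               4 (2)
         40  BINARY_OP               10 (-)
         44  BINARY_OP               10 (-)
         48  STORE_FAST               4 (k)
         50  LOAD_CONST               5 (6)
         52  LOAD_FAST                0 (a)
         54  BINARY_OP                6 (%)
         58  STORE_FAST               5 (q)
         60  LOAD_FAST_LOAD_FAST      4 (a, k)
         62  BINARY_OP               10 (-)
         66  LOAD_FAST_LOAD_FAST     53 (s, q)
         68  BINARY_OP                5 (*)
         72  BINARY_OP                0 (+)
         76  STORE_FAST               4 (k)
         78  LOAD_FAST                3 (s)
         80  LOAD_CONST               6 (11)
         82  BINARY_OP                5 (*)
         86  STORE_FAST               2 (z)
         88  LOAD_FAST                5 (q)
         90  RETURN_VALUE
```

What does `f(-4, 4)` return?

-2

LOAD_FAST b → push 4. Stack: [4]
LOAD_CONST → push 7. Stack: [4, 7]
BINARY_OP * → 4 * 7 = 28. Stack: [28]
LOAD_FAST a → push -4. Stack: [28, -4]
BINARY_OP * → 28 * -4 = -112. Stack: [-112]
STORE_FAST z → z=-112. Stack: []
LOAD_CONST → push 8. Stack: [8]
LOAD_FAST z → push -112. Stack: [8, -112]
BINARY_OP * → 8 * -112 = -896. Stack: [-896]
STORE_FAST s → s=-896. Stack: []
LOAD_CONST → push 5. Stack: [5]
LOAD_FAST z → push -112. Stack: [5, -112]
BINARY_OP - → 5 - -112 = 117. Stack: [117]
LOAD_FAST s → push -896. Stack: [117, -896]
LOAD_CONST → push 2. Stack: [117, -896, 2]
BINARY_OP - → -896 - 2 = -898. Stack: [117, -898]
BINARY_OP - → 117 - -898 = 1015. Stack: [1015]
STORE_FAST k → k=1015. Stack: []
LOAD_CONST → push 6. Stack: [6]
LOAD_FAST a → push -4. Stack: [6, -4]
BINARY_OP % → 6 % -4 = -2. Stack: [-2]
STORE_FAST q → q=-2. Stack: []
LOAD_FAST_LOAD_FAST a,k → push -4,1015. Stack: [-4, 1015]
BINARY_OP - → -4 - 1015 = -1019. Stack: [-1019]
LOAD_FAST_LOAD_FAST s,q → push -896,-2. Stack: [-1019, -896, -2]
BINARY_OP * → -896 * -2 = 1792. Stack: [-1019, 1792]
BINARY_OP + → -1019 + 1792 = 773. Stack: [773]
STORE_FAST k → k=773. Stack: []
LOAD_FAST s → push -896. Stack: [-896]
LOAD_CONST → push 11. Stack: [-896, 11]
BINARY_OP * → -896 * 11 = -9856. Stack: [-9856]
STORE_FAST z → z=-9856. Stack: []
LOAD_FAST q → push -2. Stack: [-2]
RETURN_VALUE → return -2.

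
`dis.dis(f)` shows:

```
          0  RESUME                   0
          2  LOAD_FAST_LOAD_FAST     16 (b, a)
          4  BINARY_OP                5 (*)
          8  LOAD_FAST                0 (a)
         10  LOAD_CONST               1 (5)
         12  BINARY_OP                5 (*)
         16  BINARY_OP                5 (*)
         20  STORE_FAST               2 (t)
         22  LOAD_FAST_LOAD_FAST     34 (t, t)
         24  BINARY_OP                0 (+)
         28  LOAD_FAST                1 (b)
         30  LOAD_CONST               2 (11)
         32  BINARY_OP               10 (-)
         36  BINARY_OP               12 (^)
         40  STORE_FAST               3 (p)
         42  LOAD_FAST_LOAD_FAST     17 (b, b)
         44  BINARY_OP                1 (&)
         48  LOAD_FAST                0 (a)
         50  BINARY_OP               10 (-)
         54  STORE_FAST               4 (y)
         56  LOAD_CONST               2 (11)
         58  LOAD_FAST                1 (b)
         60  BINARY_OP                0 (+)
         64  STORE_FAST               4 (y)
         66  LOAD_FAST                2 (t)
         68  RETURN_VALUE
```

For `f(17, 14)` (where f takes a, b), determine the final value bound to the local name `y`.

25

LOAD_FAST_LOAD_FAST b,a → push 14,17. Stack: [14, 17]
BINARY_OP * → 14 * 17 = 238. Stack: [238]
LOAD_FAST a → push 17. Stack: [238, 17]
LOAD_CONST → push 5. Stack: [238, 17, 5]
BINARY_OP * → 17 * 5 = 85. Stack: [238, 85]
BINARY_OP * → 238 * 85 = 20230. Stack: [20230]
STORE_FAST t → t=20230. Stack: []
LOAD_FAST_LOAD_FAST t,t → push 20230,20230. Stack: [20230, 20230]
BINARY_OP + → 20230 + 20230 = 40460. Stack: [40460]
LOAD_FAST b → push 14. Stack: [40460, 14]
LOAD_CONST → push 11. Stack: [40460, 14, 11]
BINARY_OP - → 14 - 11 = 3. Stack: [40460, 3]
BINARY_OP ^ → 40460 ^ 3 = 40463. Stack: [40463]
STORE_FAST p → p=40463. Stack: []
LOAD_FAST_LOAD_FAST b,b → push 14,14. Stack: [14, 14]
BINARY_OP & → 14 & 14 = 14. Stack: [14]
LOAD_FAST a → push 17. Stack: [14, 17]
BINARY_OP - → 14 - 17 = -3. Stack: [-3]
STORE_FAST y → y=-3. Stack: []
LOAD_CONST → push 11. Stack: [11]
LOAD_FAST b → push 14. Stack: [11, 14]
BINARY_OP + → 11 + 14 = 25. Stack: [25]
STORE_FAST y → y=25. Stack: []
LOAD_FAST t → push 20230. Stack: [20230]
RETURN_VALUE → return 20230.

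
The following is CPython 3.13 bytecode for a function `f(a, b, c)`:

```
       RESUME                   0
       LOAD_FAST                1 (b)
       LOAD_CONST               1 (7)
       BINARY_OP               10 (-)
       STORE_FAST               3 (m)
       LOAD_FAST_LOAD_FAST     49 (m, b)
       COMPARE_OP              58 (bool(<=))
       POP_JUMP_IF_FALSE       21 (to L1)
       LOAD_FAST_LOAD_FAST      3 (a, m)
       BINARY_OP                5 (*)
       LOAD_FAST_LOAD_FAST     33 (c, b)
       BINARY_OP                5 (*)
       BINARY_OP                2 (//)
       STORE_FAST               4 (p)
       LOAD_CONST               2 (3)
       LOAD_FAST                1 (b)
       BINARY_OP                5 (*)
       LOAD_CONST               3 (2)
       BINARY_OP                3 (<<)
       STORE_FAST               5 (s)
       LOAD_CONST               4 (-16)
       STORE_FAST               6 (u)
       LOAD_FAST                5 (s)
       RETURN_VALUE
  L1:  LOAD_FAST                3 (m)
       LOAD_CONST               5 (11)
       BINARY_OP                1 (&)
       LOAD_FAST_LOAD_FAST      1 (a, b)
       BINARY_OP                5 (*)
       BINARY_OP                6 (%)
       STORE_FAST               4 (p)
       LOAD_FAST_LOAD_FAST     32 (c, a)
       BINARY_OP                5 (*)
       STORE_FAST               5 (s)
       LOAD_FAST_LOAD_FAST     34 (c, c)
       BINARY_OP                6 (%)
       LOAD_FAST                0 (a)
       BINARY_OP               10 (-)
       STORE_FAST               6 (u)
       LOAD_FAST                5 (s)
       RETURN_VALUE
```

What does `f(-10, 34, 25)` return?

408

LOAD_FAST b → push 34. Stack: [34]
LOAD_CONST → push 7. Stack: [34, 7]
BINARY_OP - → 34 - 7 = 27. Stack: [27]
STORE_FAST m → m=27. Stack: []
LOAD_FAST_LOAD_FAST m,b → push 27,34. Stack: [27, 34]
COMPARE_OP bool(<=) → 27 vs 34 = True. Stack: [True]
POP_JUMP_IF_FALSE → pop True; no jump. Stack: []
LOAD_FAST_LOAD_FAST a,m → push -10,27. Stack: [-10, 27]
BINARY_OP * → -10 * 27 = -270. Stack: [-270]
LOAD_FAST_LOAD_FAST c,b → push 25,34. Stack: [-270, 25, 34]
BINARY_OP * → 25 * 34 = 850. Stack: [-270, 850]
BINARY_OP // → -270 // 850 = -1. Stack: [-1]
STORE_FAST p → p=-1. Stack: []
LOAD_CONST → push 3. Stack: [3]
LOAD_FAST b → push 34. Stack: [3, 34]
BINARY_OP * → 3 * 34 = 102. Stack: [102]
LOAD_CONST → push 2. Stack: [102, 2]
BINARY_OP << → 102 << 2 = 408. Stack: [408]
STORE_FAST s → s=408. Stack: []
LOAD_CONST → push -16. Stack: [-16]
STORE_FAST u → u=-16. Stack: []
LOAD_FAST s → push 408. Stack: [408]
RETURN_VALUE → return 408.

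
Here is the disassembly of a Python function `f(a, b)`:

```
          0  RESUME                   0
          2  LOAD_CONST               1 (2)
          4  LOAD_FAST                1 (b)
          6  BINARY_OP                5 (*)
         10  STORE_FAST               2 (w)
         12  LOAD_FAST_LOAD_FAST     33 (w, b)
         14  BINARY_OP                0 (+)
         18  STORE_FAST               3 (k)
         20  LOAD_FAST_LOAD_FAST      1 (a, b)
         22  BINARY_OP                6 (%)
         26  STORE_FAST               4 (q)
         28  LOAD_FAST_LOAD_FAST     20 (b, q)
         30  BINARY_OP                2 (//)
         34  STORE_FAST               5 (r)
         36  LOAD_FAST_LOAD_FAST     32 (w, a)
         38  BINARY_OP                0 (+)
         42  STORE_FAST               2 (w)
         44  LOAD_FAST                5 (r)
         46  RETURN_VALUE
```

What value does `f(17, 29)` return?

LOAD_CONST → push 2. Stack: [2]
LOAD_FAST b → push 29. Stack: [2, 29]
BINARY_OP * → 2 * 29 = 58. Stack: [58]
STORE_FAST w → w=58. Stack: []
LOAD_FAST_LOAD_FAST w,b → push 58,29. Stack: [58, 29]
BINARY_OP + → 58 + 29 = 87. Stack: [87]
STORE_FAST k → k=87. Stack: []
LOAD_FAST_LOAD_FAST a,b → push 17,29. Stack: [17, 29]
BINARY_OP % → 17 % 29 = 17. Stack: [17]
STORE_FAST q → q=17. Stack: []
LOAD_FAST_LOAD_FAST b,q → push 29,17. Stack: [29, 17]
BINARY_OP // → 29 // 17 = 1. Stack: [1]
STORE_FAST r → r=1. Stack: []
LOAD_FAST_LOAD_FAST w,a → push 58,17. Stack: [58, 17]
BINARY_OP + → 58 + 17 = 75. Stack: [75]
STORE_FAST w → w=75. Stack: []
LOAD_FAST r → push 1. Stack: [1]
RETURN_VALUE → return 1.

1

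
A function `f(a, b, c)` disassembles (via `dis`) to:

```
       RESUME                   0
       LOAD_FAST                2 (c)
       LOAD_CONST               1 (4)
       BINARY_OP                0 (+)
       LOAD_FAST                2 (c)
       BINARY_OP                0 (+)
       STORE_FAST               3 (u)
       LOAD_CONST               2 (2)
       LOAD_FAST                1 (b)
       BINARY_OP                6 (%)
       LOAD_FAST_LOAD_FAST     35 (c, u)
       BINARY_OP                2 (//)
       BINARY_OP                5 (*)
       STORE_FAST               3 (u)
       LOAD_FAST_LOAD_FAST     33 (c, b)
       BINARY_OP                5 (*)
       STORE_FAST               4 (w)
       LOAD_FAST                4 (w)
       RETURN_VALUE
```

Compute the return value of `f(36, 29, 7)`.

203

LOAD_FAST c → push 7. Stack: [7]
LOAD_CONST → push 4. Stack: [7, 4]
BINARY_OP + → 7 + 4 = 11. Stack: [11]
LOAD_FAST c → push 7. Stack: [11, 7]
BINARY_OP + → 11 + 7 = 18. Stack: [18]
STORE_FAST u → u=18. Stack: []
LOAD_CONST → push 2. Stack: [2]
LOAD_FAST b → push 29. Stack: [2, 29]
BINARY_OP % → 2 % 29 = 2. Stack: [2]
LOAD_FAST_LOAD_FAST c,u → push 7,18. Stack: [2, 7, 18]
BINARY_OP // → 7 // 18 = 0. Stack: [2, 0]
BINARY_OP * → 2 * 0 = 0. Stack: [0]
STORE_FAST u → u=0. Stack: []
LOAD_FAST_LOAD_FAST c,b → push 7,29. Stack: [7, 29]
BINARY_OP * → 7 * 29 = 203. Stack: [203]
STORE_FAST w → w=203. Stack: []
LOAD_FAST w → push 203. Stack: [203]
RETURN_VALUE → return 203.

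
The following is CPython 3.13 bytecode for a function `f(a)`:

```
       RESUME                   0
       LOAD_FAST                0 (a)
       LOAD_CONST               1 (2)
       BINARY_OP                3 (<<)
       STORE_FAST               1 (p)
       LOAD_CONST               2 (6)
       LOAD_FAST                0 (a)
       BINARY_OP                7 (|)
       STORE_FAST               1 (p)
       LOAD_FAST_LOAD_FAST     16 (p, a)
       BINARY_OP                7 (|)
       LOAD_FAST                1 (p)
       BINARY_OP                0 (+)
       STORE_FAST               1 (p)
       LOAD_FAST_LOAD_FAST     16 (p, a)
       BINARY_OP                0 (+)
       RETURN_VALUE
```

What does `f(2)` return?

14

LOAD_FAST a → push 2. Stack: [2]
LOAD_CONST → push 2. Stack: [2, 2]
BINARY_OP << → 2 << 2 = 8. Stack: [8]
STORE_FAST p → p=8. Stack: []
LOAD_CONST → push 6. Stack: [6]
LOAD_FAST a → push 2. Stack: [6, 2]
BINARY_OP | → 6 | 2 = 6. Stack: [6]
STORE_FAST p → p=6. Stack: []
LOAD_FAST_LOAD_FAST p,a → push 6,2. Stack: [6, 2]
BINARY_OP | → 6 | 2 = 6. Stack: [6]
LOAD_FAST p → push 6. Stack: [6, 6]
BINARY_OP + → 6 + 6 = 12. Stack: [12]
STORE_FAST p → p=12. Stack: []
LOAD_FAST_LOAD_FAST p,a → push 12,2. Stack: [12, 2]
BINARY_OP + → 12 + 2 = 14. Stack: [14]
RETURN_VALUE → return 14.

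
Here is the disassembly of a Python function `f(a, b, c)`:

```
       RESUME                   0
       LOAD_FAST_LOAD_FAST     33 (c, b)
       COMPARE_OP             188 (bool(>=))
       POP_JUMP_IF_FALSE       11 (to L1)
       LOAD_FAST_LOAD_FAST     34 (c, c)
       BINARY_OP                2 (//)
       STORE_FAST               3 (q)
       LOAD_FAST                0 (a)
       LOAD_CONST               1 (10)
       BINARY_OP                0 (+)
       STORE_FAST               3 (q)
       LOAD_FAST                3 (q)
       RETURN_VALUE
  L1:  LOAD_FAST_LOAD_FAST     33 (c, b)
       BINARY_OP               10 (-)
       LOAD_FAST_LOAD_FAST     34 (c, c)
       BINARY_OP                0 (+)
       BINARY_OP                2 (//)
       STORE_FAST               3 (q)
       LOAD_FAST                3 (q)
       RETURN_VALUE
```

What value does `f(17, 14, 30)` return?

27

LOAD_FAST_LOAD_FAST c,b → push 30,14. Stack: [30, 14]
COMPARE_OP bool(>=) → 30 vs 14 = True. Stack: [True]
POP_JUMP_IF_FALSE → pop True; no jump. Stack: []
LOAD_FAST_LOAD_FAST c,c → push 30,30. Stack: [30, 30]
BINARY_OP // → 30 // 30 = 1. Stack: [1]
STORE_FAST q → q=1. Stack: []
LOAD_FAST a → push 17. Stack: [17]
LOAD_CONST → push 10. Stack: [17, 10]
BINARY_OP + → 17 + 10 = 27. Stack: [27]
STORE_FAST q → q=27. Stack: []
LOAD_FAST q → push 27. Stack: [27]
RETURN_VALUE → return 27.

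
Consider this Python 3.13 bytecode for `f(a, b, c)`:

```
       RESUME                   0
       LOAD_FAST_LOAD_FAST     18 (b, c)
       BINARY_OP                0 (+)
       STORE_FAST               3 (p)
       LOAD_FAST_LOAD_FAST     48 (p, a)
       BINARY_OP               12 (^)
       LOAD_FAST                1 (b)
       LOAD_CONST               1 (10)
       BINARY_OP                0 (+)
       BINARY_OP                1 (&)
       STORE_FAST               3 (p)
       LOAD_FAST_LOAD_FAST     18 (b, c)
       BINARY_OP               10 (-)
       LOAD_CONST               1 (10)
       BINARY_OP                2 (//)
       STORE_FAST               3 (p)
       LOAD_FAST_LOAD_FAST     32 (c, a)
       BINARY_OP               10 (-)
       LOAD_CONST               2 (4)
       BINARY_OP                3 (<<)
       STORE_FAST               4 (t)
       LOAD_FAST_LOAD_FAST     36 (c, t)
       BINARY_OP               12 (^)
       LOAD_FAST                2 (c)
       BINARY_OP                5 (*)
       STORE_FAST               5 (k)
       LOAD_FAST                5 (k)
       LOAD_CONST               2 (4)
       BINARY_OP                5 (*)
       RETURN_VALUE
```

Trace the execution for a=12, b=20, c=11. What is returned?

LOAD_FAST_LOAD_FAST b,c → push 20,11. Stack: [20, 11]
BINARY_OP + → 20 + 11 = 31. Stack: [31]
STORE_FAST p → p=31. Stack: []
LOAD_FAST_LOAD_FAST p,a → push 31,12. Stack: [31, 12]
BINARY_OP ^ → 31 ^ 12 = 19. Stack: [19]
LOAD_FAST b → push 20. Stack: [19, 20]
LOAD_CONST → push 10. Stack: [19, 20, 10]
BINARY_OP + → 20 + 10 = 30. Stack: [19, 30]
BINARY_OP & → 19 & 30 = 18. Stack: [18]
STORE_FAST p → p=18. Stack: []
LOAD_FAST_LOAD_FAST b,c → push 20,11. Stack: [20, 11]
BINARY_OP - → 20 - 11 = 9. Stack: [9]
LOAD_CONST → push 10. Stack: [9, 10]
BINARY_OP // → 9 // 10 = 0. Stack: [0]
STORE_FAST p → p=0. Stack: []
LOAD_FAST_LOAD_FAST c,a → push 11,12. Stack: [11, 12]
BINARY_OP - → 11 - 12 = -1. Stack: [-1]
LOAD_CONST → push 4. Stack: [-1, 4]
BINARY_OP << → -1 << 4 = -16. Stack: [-16]
STORE_FAST t → t=-16. Stack: []
LOAD_FAST_LOAD_FAST c,t → push 11,-16. Stack: [11, -16]
BINARY_OP ^ → 11 ^ -16 = -5. Stack: [-5]
LOAD_FAST c → push 11. Stack: [-5, 11]
BINARY_OP * → -5 * 11 = -55. Stack: [-55]
STORE_FAST k → k=-55. Stack: []
LOAD_FAST k → push -55. Stack: [-55]
LOAD_CONST → push 4. Stack: [-55, 4]
BINARY_OP * → -55 * 4 = -220. Stack: [-220]
RETURN_VALUE → return -220.

-220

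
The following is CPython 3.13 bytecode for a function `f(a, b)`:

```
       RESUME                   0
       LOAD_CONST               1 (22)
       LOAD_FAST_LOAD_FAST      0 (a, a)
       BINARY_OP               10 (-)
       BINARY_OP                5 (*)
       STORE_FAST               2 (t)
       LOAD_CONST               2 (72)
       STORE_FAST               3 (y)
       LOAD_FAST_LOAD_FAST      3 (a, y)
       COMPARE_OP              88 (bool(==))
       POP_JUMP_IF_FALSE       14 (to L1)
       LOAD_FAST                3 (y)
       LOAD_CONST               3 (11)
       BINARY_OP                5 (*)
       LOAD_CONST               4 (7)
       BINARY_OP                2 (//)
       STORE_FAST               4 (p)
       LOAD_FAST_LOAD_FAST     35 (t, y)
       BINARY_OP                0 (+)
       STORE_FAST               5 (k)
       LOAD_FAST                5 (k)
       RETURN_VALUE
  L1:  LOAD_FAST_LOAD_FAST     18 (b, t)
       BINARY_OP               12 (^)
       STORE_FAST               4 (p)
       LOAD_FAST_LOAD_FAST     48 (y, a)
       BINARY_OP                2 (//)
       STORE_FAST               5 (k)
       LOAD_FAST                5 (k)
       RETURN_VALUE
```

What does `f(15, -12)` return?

4

LOAD_CONST → push 22. Stack: [22]
LOAD_FAST_LOAD_FAST a,a → push 15,15. Stack: [22, 15, 15]
BINARY_OP - → 15 - 15 = 0. Stack: [22, 0]
BINARY_OP * → 22 * 0 = 0. Stack: [0]
STORE_FAST t → t=0. Stack: []
LOAD_CONST → push 72. Stack: [72]
STORE_FAST y → y=72. Stack: []
LOAD_FAST_LOAD_FAST a,y → push 15,72. Stack: [15, 72]
COMPARE_OP bool(==) → 15 vs 72 = False. Stack: [False]
POP_JUMP_IF_FALSE → pop False; jump. Stack: []
LOAD_FAST_LOAD_FAST b,t → push -12,0. Stack: [-12, 0]
BINARY_OP ^ → -12 ^ 0 = -12. Stack: [-12]
STORE_FAST p → p=-12. Stack: []
LOAD_FAST_LOAD_FAST y,a → push 72,15. Stack: [72, 15]
BINARY_OP // → 72 // 15 = 4. Stack: [4]
STORE_FAST k → k=4. Stack: []
LOAD_FAST k → push 4. Stack: [4]
RETURN_VALUE → return 4.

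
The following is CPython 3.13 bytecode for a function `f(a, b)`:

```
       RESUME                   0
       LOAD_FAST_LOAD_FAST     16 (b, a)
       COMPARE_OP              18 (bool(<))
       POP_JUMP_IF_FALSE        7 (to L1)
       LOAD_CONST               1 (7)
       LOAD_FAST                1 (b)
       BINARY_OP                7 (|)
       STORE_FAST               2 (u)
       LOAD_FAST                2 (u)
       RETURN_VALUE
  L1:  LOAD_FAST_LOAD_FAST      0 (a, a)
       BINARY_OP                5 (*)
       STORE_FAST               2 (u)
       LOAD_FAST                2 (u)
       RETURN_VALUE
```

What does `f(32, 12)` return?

LOAD_FAST_LOAD_FAST b,a → push 12,32. Stack: [12, 32]
COMPARE_OP bool(<) → 12 vs 32 = True. Stack: [True]
POP_JUMP_IF_FALSE → pop True; no jump. Stack: []
LOAD_CONST → push 7. Stack: [7]
LOAD_FAST b → push 12. Stack: [7, 12]
BINARY_OP | → 7 | 12 = 15. Stack: [15]
STORE_FAST u → u=15. Stack: []
LOAD_FAST u → push 15. Stack: [15]
RETURN_VALUE → return 15.

15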